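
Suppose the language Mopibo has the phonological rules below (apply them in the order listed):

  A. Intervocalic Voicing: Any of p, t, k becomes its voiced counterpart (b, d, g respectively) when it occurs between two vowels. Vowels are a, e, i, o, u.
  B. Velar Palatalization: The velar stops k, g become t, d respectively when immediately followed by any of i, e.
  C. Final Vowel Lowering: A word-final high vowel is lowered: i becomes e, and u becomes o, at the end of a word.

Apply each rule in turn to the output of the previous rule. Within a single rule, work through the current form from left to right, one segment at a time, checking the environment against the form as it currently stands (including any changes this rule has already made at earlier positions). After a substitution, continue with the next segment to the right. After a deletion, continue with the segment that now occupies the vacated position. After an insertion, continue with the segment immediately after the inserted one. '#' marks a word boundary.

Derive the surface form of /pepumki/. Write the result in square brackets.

A Intervocalic Voicing: [pepumki] → [pebumki]
B Velar Palatalization: [pebumki] → [pebumti]
C Final Vowel Lowering: [pebumti] → [pebumte]

[pebumte]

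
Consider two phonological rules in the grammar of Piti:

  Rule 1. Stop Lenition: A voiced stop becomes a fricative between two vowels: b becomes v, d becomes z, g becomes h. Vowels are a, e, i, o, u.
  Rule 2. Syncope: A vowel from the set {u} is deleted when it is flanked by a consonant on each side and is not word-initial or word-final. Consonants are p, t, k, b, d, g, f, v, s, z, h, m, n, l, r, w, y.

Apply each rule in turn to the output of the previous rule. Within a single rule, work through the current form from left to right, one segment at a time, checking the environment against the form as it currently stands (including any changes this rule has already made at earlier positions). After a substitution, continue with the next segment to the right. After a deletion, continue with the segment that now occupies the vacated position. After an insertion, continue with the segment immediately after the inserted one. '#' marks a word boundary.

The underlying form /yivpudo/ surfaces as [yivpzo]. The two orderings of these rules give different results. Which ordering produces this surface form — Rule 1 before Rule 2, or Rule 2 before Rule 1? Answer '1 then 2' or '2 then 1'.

Order 1 then 2:
  1 Stop Lenition: [yivpudo] → [yivpuzo]
  2 Syncope: [yivpuzo] → [yivpzo]
  result: [yivpzo]
Order 2 then 1:
  2 Syncope: [yivpudo] → [yivpdo]
  1 Stop Lenition: no change — [yivpdo]
  result: [yivpdo]

1 then 2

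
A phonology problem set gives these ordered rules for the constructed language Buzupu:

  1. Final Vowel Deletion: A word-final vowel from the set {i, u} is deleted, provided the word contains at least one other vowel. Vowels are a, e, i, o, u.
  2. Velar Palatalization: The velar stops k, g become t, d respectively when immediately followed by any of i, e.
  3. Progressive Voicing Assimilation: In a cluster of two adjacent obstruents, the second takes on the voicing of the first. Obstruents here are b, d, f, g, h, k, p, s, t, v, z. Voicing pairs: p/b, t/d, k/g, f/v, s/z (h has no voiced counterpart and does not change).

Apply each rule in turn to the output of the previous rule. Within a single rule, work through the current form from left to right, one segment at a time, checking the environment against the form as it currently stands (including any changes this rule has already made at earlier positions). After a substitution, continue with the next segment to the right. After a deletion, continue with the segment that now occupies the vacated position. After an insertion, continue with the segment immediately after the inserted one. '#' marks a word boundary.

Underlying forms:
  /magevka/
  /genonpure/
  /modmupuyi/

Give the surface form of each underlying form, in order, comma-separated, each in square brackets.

[madevga], [denonpure], [modmupuy]

/magevka/:
  1 Final Vowel Deletion: no change — [magevka]
  2 Velar Palatalization: [magevka] → [madevka]
  3 Progressive Voicing Assimilation: [madevka] → [madevga]
/genonpure/:
  1 Final Vowel Deletion: no change — [genonpure]
  2 Velar Palatalization: [genonpure] → [denonpure]
  3 Progressive Voicing Assimilation: no change — [denonpure]
/modmupuyi/:
  1 Final Vowel Deletion: [modmupuyi] → [modmupuy]
  2 Velar Palatalization: no change — [modmupuy]
  3 Progressive Voicing Assimilation: no change — [modmupuy]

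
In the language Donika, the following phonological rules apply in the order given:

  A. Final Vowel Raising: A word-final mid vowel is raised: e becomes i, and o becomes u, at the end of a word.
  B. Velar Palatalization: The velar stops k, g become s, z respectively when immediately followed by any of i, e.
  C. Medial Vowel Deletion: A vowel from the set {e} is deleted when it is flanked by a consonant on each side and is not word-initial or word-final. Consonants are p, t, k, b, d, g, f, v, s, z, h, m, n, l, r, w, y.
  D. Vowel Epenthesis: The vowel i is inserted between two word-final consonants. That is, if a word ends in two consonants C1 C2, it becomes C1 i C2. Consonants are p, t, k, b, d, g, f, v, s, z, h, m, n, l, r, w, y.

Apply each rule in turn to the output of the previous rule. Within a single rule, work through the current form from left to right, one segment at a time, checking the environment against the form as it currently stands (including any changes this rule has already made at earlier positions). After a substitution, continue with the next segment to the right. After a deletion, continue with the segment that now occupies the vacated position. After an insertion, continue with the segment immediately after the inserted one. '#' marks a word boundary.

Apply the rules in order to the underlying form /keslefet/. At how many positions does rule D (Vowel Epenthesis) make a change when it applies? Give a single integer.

1

A Final Vowel Raising: no change — [keslefet]
B Velar Palatalization: [keslefet] → [seslefet]
C Medial Vowel Deletion: [seslefet] → [sslft]
D Vowel Epenthesis: [sslft] → [sslfit]
Rule D changed 1 position(s).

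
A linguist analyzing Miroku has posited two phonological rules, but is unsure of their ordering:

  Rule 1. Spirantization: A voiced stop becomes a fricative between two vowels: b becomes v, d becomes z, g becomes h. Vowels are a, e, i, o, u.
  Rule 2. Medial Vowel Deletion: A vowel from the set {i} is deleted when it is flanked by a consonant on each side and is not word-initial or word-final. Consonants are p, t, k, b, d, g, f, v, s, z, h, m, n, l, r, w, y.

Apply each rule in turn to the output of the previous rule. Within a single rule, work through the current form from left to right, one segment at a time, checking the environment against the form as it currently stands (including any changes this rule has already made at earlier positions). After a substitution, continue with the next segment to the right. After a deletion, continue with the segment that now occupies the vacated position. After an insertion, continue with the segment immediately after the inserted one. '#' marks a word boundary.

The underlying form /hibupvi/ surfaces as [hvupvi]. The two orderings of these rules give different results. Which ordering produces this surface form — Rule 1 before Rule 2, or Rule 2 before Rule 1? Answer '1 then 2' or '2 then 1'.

1 then 2

Order 1 then 2:
  1 Spirantization: [hibupvi] → [hivupvi]
  2 Medial Vowel Deletion: [hivupvi] → [hvupvi]
  result: [hvupvi]
Order 2 then 1:
  2 Medial Vowel Deletion: [hibupvi] → [hbupvi]
  1 Spirantization: no change — [hbupvi]
  result: [hbupvi]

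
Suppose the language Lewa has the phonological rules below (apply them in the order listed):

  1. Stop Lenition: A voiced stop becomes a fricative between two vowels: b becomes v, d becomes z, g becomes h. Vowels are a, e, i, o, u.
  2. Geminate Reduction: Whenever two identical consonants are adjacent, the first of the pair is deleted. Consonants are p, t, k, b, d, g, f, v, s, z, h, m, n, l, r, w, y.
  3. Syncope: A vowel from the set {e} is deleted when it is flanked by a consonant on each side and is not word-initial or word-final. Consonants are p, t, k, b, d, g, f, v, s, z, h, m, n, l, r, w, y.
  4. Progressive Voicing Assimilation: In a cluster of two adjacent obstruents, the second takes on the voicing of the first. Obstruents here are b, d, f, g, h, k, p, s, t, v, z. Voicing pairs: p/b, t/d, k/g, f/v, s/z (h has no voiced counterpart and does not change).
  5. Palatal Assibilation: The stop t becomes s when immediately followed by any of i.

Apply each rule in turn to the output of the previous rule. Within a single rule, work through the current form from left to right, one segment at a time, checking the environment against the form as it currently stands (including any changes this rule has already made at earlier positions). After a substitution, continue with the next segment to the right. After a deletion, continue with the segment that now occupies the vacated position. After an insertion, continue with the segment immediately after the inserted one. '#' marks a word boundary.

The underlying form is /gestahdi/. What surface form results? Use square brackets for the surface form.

[gzdahsi]

1 Stop Lenition: no change — [gestahdi]
2 Geminate Reduction: no change — [gestahdi]
3 Syncope: [gestahdi] → [gstahdi]
4 Progressive Voicing Assimilation: [gstahdi] → [gzdahti]
5 Palatal Assibilation: [gzdahti] → [gzdahsi]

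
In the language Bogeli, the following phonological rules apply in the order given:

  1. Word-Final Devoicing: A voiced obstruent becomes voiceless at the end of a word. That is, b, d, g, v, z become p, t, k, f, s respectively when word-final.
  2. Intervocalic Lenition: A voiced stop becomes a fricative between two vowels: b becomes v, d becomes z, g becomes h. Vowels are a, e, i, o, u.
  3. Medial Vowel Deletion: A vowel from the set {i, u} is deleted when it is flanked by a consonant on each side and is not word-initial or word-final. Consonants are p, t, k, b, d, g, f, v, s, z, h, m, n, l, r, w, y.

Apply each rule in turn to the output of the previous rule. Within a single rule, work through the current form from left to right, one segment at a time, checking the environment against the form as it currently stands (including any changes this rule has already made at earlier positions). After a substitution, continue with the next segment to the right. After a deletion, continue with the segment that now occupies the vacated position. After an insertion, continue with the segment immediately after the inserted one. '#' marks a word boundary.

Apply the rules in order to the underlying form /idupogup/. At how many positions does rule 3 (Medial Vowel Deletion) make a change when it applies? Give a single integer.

2

1 Word-Final Devoicing: no change — [idupogup]
2 Intervocalic Lenition: [idupogup] → [izupohup]
3 Medial Vowel Deletion: [izupohup] → [izpohp]
Rule 3 changed 2 position(s).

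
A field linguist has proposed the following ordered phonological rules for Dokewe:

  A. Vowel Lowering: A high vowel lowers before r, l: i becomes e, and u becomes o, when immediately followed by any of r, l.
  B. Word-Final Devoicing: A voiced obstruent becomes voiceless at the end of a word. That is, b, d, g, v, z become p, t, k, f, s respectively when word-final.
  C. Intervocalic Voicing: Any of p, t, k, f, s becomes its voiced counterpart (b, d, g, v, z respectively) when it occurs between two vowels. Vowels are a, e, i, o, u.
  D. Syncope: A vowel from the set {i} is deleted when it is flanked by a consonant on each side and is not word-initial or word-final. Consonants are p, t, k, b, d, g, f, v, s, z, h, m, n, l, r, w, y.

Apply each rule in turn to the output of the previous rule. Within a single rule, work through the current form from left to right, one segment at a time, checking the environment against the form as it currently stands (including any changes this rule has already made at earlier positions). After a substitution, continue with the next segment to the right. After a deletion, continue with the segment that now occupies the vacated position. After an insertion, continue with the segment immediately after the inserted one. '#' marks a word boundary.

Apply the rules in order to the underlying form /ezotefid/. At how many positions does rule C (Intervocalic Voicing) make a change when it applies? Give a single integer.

2

A Vowel Lowering: no change — [ezotefid]
B Word-Final Devoicing: [ezotefid] → [ezotefit]
C Intervocalic Voicing: [ezotefit] → [ezodevit]
D Syncope: [ezodevit] → [ezodevt]
Rule C changed 2 position(s).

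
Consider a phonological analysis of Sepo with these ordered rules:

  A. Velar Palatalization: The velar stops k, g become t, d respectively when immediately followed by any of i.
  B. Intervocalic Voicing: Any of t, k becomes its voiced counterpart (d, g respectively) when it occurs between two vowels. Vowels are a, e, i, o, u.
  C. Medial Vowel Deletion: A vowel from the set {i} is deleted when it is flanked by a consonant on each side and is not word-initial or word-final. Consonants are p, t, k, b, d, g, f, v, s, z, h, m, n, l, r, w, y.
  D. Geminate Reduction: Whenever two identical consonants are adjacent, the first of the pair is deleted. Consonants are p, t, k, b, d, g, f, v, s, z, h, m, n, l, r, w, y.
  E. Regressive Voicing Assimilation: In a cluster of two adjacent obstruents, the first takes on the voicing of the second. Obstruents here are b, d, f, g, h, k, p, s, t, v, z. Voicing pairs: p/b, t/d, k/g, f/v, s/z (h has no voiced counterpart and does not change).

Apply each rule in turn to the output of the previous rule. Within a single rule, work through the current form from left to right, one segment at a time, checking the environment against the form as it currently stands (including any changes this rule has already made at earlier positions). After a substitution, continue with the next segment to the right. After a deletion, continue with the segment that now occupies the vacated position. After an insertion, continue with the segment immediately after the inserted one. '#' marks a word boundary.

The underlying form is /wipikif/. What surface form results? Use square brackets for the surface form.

A Velar Palatalization: [wipikif] → [wipitif]
B Intervocalic Voicing: [wipitif] → [wipidif]
C Medial Vowel Deletion: [wipidif] → [wpdf]
D Geminate Reduction: no change — [wpdf]
E Regressive Voicing Assimilation: [wpdf] → [wbtf]

[wbtf]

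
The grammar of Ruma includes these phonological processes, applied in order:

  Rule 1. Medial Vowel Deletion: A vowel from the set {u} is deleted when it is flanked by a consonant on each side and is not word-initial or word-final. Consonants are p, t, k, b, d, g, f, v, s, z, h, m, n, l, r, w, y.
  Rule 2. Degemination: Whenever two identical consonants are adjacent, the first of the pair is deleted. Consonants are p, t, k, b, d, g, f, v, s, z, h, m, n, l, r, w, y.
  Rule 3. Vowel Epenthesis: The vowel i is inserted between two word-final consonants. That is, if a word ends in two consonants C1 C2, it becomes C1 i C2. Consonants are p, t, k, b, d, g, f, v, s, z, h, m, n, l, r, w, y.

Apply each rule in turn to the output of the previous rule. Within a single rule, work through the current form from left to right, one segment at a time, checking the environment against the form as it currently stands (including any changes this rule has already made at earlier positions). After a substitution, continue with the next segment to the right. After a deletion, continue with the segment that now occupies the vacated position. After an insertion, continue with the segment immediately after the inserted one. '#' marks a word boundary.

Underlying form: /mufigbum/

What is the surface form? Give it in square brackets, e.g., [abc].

Rule 1 Medial Vowel Deletion: [mufigbum] → [mfigbm]
Rule 2 Degemination: no change — [mfigbm]
Rule 3 Vowel Epenthesis: [mfigbm] → [mfigbim]

[mfigbim]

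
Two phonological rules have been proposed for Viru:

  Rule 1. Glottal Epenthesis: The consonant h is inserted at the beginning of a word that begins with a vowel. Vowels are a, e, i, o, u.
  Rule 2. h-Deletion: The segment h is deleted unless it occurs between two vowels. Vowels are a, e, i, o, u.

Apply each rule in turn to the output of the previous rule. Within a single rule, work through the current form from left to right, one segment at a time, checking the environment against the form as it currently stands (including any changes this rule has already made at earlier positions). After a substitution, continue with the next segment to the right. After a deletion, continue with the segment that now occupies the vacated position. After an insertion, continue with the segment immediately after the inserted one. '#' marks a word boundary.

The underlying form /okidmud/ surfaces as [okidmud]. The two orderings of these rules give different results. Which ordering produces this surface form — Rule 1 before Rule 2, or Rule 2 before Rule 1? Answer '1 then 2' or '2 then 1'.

Order 1 then 2:
  1 Glottal Epenthesis: [okidmud] → [hokidmud]
  2 h-Deletion: [hokidmud] → [okidmud]
  result: [okidmud]
Order 2 then 1:
  2 h-Deletion: no change — [okidmud]
  1 Glottal Epenthesis: [okidmud] → [hokidmud]
  result: [hokidmud]

1 then 2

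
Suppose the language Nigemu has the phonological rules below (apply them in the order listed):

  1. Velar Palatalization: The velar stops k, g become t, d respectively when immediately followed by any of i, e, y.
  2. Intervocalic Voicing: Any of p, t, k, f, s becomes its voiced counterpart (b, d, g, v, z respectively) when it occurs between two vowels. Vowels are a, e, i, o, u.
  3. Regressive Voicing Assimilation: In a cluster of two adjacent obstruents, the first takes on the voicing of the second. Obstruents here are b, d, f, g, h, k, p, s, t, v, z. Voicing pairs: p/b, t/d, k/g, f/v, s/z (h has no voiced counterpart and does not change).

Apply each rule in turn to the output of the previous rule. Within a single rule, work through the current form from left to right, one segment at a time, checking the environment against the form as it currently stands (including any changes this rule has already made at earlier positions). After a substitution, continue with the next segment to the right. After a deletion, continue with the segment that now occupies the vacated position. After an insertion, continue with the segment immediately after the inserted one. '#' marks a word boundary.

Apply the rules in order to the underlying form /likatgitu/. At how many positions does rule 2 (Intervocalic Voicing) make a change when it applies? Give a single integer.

1 Velar Palatalization: [likatgitu] → [likatditu]
2 Intervocalic Voicing: [likatditu] → [ligatdidu]
3 Regressive Voicing Assimilation: [ligatdidu] → [ligaddidu]
Rule 2 changed 2 position(s).

2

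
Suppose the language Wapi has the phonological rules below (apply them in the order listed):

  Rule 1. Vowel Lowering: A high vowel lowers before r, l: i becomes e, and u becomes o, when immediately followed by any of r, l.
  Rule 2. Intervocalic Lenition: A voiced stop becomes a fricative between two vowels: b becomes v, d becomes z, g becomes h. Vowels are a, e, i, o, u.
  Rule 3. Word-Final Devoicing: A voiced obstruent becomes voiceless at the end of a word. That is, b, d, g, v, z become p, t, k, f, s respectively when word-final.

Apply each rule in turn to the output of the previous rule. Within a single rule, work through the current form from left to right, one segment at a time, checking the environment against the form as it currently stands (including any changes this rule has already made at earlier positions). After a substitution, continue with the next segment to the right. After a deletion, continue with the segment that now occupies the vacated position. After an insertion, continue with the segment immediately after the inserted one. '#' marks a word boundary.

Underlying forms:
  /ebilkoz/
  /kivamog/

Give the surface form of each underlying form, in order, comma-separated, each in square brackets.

[evelkos], [kivamok]

/ebilkoz/:
  Rule 1 Vowel Lowering: [ebilkoz] → [ebelkoz]
  Rule 2 Intervocalic Lenition: [ebelkoz] → [evelkoz]
  Rule 3 Word-Final Devoicing: [evelkoz] → [evelkos]
/kivamog/:
  Rule 1 Vowel Lowering: no change — [kivamog]
  Rule 2 Intervocalic Lenition: no change — [kivamog]
  Rule 3 Word-Final Devoicing: [kivamog] → [kivamok]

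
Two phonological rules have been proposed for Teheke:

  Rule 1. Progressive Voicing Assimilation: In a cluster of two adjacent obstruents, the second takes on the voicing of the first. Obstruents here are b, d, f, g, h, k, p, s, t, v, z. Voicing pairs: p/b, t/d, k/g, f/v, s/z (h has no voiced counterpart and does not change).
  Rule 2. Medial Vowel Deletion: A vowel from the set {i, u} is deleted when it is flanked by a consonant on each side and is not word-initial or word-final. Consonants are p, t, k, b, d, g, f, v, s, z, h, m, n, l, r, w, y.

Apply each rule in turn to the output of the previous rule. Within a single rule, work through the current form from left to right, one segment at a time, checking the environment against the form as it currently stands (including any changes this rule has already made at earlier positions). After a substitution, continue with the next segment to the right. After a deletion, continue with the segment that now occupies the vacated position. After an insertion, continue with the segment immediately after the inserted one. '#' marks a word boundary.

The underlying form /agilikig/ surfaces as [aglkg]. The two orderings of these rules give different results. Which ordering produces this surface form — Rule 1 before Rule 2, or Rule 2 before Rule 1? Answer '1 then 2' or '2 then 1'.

1 then 2

Order 1 then 2:
  1 Progressive Voicing Assimilation: no change — [agilikig]
  2 Medial Vowel Deletion: [agilikig] → [aglkg]
  result: [aglkg]
Order 2 then 1:
  2 Medial Vowel Deletion: [agilikig] → [aglkg]
  1 Progressive Voicing Assimilation: [aglkg] → [aglkk]
  result: [aglkk]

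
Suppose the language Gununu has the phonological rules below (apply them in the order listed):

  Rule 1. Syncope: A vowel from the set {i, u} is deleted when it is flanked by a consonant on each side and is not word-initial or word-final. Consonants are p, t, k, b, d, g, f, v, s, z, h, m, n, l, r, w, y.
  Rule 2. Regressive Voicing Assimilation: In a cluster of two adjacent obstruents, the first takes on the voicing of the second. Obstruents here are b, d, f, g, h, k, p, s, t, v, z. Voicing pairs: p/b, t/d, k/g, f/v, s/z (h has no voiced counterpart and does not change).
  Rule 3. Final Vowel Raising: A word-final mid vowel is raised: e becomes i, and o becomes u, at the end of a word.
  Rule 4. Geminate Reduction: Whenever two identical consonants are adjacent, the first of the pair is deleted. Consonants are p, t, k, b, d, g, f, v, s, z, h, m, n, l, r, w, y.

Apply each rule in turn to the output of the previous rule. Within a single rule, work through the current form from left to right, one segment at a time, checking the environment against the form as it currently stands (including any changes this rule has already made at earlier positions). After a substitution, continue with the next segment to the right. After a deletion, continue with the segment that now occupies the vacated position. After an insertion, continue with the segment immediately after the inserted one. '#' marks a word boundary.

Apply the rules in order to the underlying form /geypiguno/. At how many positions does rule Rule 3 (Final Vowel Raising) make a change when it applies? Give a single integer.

1

Rule 1 Syncope: [geypiguno] → [geypgno]
Rule 2 Regressive Voicing Assimilation: [geypgno] → [geybgno]
Rule 3 Final Vowel Raising: [geybgno] → [geybgnu]
Rule 4 Geminate Reduction: no change — [geybgnu]
Rule Rule 3 changed 1 position(s).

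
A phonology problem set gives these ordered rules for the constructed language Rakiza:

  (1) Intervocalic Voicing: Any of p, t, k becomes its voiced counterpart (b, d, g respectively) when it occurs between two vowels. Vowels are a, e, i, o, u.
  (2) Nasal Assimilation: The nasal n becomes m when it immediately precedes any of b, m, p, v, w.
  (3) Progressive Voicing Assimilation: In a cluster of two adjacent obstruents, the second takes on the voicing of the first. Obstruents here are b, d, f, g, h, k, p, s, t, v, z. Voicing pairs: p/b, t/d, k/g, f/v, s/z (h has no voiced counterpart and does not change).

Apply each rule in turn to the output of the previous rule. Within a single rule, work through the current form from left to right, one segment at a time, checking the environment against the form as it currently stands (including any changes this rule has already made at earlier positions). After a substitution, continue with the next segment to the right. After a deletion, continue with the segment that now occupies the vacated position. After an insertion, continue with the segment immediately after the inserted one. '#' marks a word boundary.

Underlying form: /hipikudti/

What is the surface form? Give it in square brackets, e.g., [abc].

(1) Intervocalic Voicing: [hipikudti] → [hibigudti]
(2) Nasal Assimilation: no change — [hibigudti]
(3) Progressive Voicing Assimilation: [hibigudti] → [hibiguddi]

[hibiguddi]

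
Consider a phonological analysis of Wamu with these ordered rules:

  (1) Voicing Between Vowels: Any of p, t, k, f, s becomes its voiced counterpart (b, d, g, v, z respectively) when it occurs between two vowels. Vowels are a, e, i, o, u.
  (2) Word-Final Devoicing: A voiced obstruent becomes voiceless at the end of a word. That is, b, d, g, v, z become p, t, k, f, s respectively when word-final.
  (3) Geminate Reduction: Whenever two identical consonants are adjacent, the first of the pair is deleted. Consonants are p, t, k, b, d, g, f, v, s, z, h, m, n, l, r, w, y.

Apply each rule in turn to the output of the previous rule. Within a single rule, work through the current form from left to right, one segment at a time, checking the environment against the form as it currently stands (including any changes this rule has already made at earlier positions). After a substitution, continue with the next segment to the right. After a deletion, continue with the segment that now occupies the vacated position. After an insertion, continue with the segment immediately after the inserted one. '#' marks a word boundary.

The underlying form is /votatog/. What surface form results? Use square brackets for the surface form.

(1) Voicing Between Vowels: [votatog] → [vodadog]
(2) Word-Final Devoicing: [vodadog] → [vodadok]
(3) Geminate Reduction: no change — [vodadok]

[vodadok]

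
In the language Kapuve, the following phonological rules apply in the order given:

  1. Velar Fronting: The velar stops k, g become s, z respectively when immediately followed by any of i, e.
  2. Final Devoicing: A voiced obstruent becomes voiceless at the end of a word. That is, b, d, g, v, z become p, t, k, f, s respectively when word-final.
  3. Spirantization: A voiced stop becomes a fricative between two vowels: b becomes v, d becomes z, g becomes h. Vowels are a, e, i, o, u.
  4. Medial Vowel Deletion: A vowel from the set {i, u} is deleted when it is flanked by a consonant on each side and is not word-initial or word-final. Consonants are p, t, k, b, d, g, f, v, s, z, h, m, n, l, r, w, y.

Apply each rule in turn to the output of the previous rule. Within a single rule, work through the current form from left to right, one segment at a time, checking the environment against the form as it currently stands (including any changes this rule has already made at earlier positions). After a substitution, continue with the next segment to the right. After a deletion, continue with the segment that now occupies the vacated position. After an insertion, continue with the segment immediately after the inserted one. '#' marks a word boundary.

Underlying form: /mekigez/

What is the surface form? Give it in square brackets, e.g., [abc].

[meszes]

1 Velar Fronting: [mekigez] → [mesizez]
2 Final Devoicing: [mesizez] → [mesizes]
3 Spirantization: no change — [mesizes]
4 Medial Vowel Deletion: [mesizes] → [meszes]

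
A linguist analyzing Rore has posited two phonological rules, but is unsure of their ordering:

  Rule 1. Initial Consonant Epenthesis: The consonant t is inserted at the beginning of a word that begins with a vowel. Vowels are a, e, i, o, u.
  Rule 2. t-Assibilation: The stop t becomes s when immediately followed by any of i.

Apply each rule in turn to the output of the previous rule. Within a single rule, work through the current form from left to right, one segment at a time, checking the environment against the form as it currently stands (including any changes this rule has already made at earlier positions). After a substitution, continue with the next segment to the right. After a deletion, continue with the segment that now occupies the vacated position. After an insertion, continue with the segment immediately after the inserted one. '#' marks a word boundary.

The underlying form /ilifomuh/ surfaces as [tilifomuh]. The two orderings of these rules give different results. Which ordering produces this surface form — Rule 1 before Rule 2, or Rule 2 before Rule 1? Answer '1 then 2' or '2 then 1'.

2 then 1

Order 1 then 2:
  1 Initial Consonant Epenthesis: [ilifomuh] → [tilifomuh]
  2 t-Assibilation: [tilifomuh] → [silifomuh]
  result: [silifomuh]
Order 2 then 1:
  2 t-Assibilation: no change — [ilifomuh]
  1 Initial Consonant Epenthesis: [ilifomuh] → [tilifomuh]
  result: [tilifomuh]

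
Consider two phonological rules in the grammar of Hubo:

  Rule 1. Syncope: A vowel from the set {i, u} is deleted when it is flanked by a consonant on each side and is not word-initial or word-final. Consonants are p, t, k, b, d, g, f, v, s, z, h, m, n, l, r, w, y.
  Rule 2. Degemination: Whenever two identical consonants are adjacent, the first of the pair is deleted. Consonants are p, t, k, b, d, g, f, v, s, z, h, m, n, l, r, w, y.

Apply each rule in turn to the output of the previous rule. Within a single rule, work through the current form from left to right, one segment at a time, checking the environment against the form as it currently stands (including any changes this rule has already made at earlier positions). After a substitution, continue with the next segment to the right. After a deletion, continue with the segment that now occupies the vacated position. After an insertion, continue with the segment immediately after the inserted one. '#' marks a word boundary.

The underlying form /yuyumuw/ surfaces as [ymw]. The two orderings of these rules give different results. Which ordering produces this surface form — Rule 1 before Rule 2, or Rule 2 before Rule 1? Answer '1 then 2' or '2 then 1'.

1 then 2

Order 1 then 2:
  1 Syncope: [yuyumuw] → [yymw]
  2 Degemination: [yymw] → [ymw]
  result: [ymw]
Order 2 then 1:
  2 Degemination: no change — [yuyumuw]
  1 Syncope: [yuyumuw] → [yymw]
  result: [yymw]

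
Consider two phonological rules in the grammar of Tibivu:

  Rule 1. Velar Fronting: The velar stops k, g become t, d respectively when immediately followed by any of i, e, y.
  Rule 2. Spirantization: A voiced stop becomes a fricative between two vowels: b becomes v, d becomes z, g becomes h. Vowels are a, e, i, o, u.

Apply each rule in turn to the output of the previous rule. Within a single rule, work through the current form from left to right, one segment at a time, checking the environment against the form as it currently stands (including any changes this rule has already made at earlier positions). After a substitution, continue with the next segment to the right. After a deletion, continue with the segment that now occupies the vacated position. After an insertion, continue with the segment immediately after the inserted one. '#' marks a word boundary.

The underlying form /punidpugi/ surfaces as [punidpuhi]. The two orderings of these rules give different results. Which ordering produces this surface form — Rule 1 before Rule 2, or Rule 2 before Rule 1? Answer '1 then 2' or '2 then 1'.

2 then 1

Order 1 then 2:
  1 Velar Fronting: [punidpugi] → [punidpudi]
  2 Spirantization: [punidpudi] → [punidpuzi]
  result: [punidpuzi]
Order 2 then 1:
  2 Spirantization: [punidpugi] → [punidpuhi]
  1 Velar Fronting: no change — [punidpuhi]
  result: [punidpuhi]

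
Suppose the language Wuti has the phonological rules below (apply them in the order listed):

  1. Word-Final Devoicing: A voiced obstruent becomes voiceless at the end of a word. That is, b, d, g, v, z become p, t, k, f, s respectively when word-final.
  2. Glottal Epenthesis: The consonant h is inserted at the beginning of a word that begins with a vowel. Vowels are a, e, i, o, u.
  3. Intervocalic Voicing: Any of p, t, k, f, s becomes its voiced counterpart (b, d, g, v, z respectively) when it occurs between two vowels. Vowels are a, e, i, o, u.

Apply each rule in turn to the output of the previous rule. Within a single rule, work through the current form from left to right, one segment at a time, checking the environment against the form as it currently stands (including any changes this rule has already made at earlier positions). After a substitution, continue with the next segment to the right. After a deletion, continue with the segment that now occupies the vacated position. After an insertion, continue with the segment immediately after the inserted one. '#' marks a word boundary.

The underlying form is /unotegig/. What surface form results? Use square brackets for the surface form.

1 Word-Final Devoicing: [unotegig] → [unotegik]
2 Glottal Epenthesis: [unotegik] → [hunotegik]
3 Intervocalic Voicing: [hunotegik] → [hunodegik]

[hunodegik]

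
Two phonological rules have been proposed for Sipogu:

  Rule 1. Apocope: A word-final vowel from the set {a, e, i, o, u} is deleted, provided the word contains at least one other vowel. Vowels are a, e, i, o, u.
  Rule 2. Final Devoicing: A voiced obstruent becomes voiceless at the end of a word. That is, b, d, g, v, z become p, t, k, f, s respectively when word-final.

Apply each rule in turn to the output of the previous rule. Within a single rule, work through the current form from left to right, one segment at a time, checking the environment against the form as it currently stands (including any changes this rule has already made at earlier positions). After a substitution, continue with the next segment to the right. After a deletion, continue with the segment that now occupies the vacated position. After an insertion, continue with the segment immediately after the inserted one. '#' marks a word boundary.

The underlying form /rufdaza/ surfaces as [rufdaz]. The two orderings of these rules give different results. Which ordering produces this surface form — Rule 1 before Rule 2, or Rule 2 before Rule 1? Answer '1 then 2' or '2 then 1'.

Order 1 then 2:
  1 Apocope: [rufdaza] → [rufdaz]
  2 Final Devoicing: [rufdaz] → [rufdas]
  result: [rufdas]
Order 2 then 1:
  2 Final Devoicing: no change — [rufdaza]
  1 Apocope: [rufdaza] → [rufdaz]
  result: [rufdaz]

2 then 1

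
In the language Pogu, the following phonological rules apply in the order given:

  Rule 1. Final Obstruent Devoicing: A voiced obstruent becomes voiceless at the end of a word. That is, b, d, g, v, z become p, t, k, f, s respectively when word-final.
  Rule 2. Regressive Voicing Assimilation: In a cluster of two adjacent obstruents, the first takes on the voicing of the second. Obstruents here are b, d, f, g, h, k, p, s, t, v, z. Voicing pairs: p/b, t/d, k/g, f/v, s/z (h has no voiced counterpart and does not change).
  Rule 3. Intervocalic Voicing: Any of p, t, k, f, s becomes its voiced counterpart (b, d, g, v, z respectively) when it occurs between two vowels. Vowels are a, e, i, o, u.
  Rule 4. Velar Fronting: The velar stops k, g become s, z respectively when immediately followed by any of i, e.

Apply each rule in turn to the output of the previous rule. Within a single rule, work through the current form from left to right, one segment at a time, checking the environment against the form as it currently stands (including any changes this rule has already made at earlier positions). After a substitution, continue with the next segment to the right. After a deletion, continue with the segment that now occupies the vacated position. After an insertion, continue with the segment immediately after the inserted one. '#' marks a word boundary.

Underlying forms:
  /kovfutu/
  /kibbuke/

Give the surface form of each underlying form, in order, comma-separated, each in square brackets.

[koffudu], [sibbuze]

/kovfutu/:
  Rule 1 Final Obstruent Devoicing: no change — [kovfutu]
  Rule 2 Regressive Voicing Assimilation: [kovfutu] → [koffutu]
  Rule 3 Intervocalic Voicing: [koffutu] → [koffudu]
  Rule 4 Velar Fronting: no change — [koffudu]
/kibbuke/:
  Rule 1 Final Obstruent Devoicing: no change — [kibbuke]
  Rule 2 Regressive Voicing Assimilation: no change — [kibbuke]
  Rule 3 Intervocalic Voicing: [kibbuke] → [kibbuge]
  Rule 4 Velar Fronting: [kibbuge] → [sibbuze]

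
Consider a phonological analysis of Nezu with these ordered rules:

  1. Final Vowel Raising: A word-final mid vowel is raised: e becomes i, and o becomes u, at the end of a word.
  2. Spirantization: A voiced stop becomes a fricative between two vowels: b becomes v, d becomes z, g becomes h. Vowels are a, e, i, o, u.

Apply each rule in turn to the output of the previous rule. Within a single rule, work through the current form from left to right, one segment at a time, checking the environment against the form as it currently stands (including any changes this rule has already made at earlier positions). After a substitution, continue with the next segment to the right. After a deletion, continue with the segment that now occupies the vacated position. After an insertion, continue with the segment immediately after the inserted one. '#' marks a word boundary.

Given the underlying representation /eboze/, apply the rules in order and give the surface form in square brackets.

[evozi]

1 Final Vowel Raising: [eboze] → [ebozi]
2 Spirantization: [ebozi] → [evozi]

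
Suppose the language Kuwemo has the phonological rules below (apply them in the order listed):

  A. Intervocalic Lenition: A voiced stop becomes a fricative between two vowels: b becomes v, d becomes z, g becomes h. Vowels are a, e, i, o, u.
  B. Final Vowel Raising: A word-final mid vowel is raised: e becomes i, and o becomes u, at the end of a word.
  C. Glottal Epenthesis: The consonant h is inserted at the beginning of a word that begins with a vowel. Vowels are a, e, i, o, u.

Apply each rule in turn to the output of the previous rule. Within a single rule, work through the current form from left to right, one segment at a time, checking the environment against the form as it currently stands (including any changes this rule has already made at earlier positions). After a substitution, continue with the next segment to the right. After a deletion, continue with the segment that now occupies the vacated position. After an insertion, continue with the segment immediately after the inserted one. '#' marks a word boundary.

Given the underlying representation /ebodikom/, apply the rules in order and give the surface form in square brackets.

[hevozikom]

A Intervocalic Lenition: [ebodikom] → [evozikom]
B Final Vowel Raising: no change — [evozikom]
C Glottal Epenthesis: [evozikom] → [hevozikom]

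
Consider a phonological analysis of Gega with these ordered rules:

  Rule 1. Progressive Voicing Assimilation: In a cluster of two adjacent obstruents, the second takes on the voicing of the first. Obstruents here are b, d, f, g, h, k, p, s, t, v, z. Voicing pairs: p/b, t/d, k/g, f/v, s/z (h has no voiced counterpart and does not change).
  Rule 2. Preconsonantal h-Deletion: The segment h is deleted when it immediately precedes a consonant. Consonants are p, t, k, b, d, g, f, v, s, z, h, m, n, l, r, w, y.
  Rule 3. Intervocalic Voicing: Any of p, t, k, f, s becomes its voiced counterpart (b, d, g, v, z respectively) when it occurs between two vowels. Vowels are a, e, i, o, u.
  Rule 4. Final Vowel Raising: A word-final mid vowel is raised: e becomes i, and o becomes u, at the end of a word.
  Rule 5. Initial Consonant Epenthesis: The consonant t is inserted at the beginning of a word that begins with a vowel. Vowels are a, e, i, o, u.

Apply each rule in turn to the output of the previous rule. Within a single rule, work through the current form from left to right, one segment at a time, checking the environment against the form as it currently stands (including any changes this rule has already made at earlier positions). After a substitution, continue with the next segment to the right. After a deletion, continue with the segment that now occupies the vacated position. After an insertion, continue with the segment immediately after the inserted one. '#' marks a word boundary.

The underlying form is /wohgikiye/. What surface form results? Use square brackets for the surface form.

[wogigiyi]

Rule 1 Progressive Voicing Assimilation: [wohgikiye] → [wohkikiye]
Rule 2 Preconsonantal h-Deletion: [wohkikiye] → [wokikiye]
Rule 3 Intervocalic Voicing: [wokikiye] → [wogigiye]
Rule 4 Final Vowel Raising: [wogigiye] → [wogigiyi]
Rule 5 Initial Consonant Epenthesis: no change — [wogigiyi]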